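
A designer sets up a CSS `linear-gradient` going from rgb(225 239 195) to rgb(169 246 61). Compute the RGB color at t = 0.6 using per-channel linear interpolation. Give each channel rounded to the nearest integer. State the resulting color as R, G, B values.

R = 225 + 0.6 × (169 − 225) = 225 + 0.6 × -56 = 191.4 → 191
G = 239 + 0.6 × (246 − 239) = 239 + 0.6 × 7 = 243.2 → 243
B = 195 + 0.6 × (61 − 195) = 195 + 0.6 × -134 = 114.6 → 115

(191, 243, 115)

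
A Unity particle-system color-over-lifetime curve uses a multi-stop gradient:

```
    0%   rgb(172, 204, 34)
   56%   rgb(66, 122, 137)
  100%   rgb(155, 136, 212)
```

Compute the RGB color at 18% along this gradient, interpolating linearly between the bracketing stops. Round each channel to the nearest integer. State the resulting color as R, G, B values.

(138, 178, 67)

18% lies between the 0% and 56% stops, so the local fraction is t = (18 − 0)/(56 − 0) = 18/56 ≈ 0.3214.
R = 172 + 0.3214 × (66 − 172) = 137.932 → 138
G = 204 + 0.3214 × (122 − 204) = 177.645 → 178
B = 34 + 0.3214 × (137 − 34) = 67.104 → 67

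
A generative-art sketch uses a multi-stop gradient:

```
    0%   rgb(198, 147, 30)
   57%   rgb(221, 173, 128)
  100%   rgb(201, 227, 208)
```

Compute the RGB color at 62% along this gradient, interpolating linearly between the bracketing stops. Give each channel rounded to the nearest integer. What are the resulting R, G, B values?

62% lies between the 57% and 100% stops, so the local fraction is t = (62 − 57)/(100 − 57) = 5/43 ≈ 0.1163.
R = 221 + 0.1163 × (201 − 221) = 218.674 → 219
G = 173 + 0.1163 × (227 − 173) = 179.28 → 179
B = 128 + 0.1163 × (208 − 128) = 137.304 → 137

(219, 179, 137)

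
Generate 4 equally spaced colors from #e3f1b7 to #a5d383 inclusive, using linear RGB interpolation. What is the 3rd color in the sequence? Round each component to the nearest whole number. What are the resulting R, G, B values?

(186, 221, 148)

With 4 swatches and endpoints inclusive, swatch 3 sits at t = (3 − 1)/(4 − 1) = 2/3 ≈ 0.6667.
#e3f1b7 → (227, 241, 183); #a5d383 → (165, 211, 131).
R = 227 + 0.6667 × (165 − 227) = 185.665 → 186
G = 241 + 0.6667 × (211 − 241) = 220.999 → 221
B = 183 + 0.6667 × (131 − 183) = 148.332 → 148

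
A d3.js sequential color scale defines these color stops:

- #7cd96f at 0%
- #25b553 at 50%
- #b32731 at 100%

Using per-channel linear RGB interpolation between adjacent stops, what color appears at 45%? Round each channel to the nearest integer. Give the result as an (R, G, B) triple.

(46, 185, 86)

45% lies between the 0% and 50% stops, so the local fraction is t = (45 − 0)/(50 − 0) = 45/50 ≈ 0.9.
#7cd96f → (124, 217, 111); #25b553 → (37, 181, 83).
R = 124 + 0.9 × (37 − 124) = 45.7 → 46
G = 217 + 0.9 × (181 − 217) = 184.6 → 185
B = 111 + 0.9 × (83 − 111) = 85.8 → 86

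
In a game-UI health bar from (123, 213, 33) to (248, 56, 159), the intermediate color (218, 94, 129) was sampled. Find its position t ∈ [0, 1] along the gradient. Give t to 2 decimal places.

0.76

Invert the lerp on the G channel (largest span, 157): t = (94 − 213) / (56 − 213) = -119/-157 = 0.75796.
Check on R: (218 − 123)/(248 − 123) = 0.76 ✓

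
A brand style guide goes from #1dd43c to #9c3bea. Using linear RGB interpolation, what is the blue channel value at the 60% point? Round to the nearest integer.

164

B₁ = 60 (from #1dd43c), B₂ = 234 (from #9c3bea).
B = 60 + 0.6 × (234 − 60) = 164.4 → 164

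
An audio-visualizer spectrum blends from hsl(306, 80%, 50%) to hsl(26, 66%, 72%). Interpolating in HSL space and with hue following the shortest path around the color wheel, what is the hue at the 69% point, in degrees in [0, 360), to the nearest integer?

1

Hue: 26 − 306 = -280°, but |-280| > 180 so the shorter arc goes the other way: Δh = -280 + 360 = 80°.
H = 306 + 0.69 × (80) = 361.2 → 361 → 361 mod 360 = 1°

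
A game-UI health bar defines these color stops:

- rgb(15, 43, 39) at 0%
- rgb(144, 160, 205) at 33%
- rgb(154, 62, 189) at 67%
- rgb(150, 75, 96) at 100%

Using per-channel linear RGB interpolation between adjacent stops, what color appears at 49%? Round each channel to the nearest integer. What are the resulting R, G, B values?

(149, 114, 197)

49% lies between the 33% and 67% stops, so the local fraction is t = (49 − 33)/(67 − 33) = 16/34 ≈ 0.4706.
R = 144 + 0.4706 × (154 − 144) = 148.706 → 149
G = 160 + 0.4706 × (62 − 160) = 113.881 → 114
B = 205 + 0.4706 × (189 − 205) = 197.47 → 197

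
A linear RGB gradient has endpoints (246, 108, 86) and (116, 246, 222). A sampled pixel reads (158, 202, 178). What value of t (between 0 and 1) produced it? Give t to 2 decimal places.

0.68

Invert the lerp on the G channel (largest span, 138): t = (202 − 108) / (246 − 108) = 94/138 = 0.68116.
Check on R: (158 − 246)/(116 − 246) = 0.6769 ✓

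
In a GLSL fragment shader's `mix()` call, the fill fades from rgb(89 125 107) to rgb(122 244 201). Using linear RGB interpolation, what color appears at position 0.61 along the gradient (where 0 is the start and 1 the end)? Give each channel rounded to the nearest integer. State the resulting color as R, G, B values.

R = 89 + 0.61 × (122 − 89) = 89 + 0.61 × 33 = 109.13 → 109
G = 125 + 0.61 × (244 − 125) = 125 + 0.61 × 119 = 197.59 → 198
B = 107 + 0.61 × (201 − 107) = 107 + 0.61 × 94 = 164.34 → 164

(109, 198, 164)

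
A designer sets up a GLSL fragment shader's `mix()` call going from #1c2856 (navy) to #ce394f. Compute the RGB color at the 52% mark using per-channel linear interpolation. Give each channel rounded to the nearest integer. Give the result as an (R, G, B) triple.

(121, 49, 82)

#1c2856 → (28, 40, 86); #ce394f → (206, 57, 79).
52% corresponds to t = 0.52.
R = 28 + 0.52 × (206 − 28) = 28 + 0.52 × 178 = 120.56 → 121
G = 40 + 0.52 × (57 − 40) = 40 + 0.52 × 17 = 48.84 → 49
B = 86 + 0.52 × (79 − 86) = 86 + 0.52 × -7 = 82.36 → 82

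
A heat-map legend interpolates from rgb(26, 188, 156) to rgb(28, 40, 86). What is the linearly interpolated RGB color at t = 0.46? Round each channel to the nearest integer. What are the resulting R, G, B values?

R = 26 + 0.46 × (28 − 26) = 26 + 0.46 × 2 = 26.92 → 27
G = 188 + 0.46 × (40 − 188) = 188 + 0.46 × -148 = 119.92 → 120
B = 156 + 0.46 × (86 − 156) = 156 + 0.46 × -70 = 123.8 → 124
So the blended color is (27, 120, 124), about #1b787c.

(27, 120, 124)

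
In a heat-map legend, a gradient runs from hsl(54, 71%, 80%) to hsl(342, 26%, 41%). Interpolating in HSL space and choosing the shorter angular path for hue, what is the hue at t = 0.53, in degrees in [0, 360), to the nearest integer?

Hue: 342 − 54 = 288°, but |288| > 180 so the shorter arc goes the other way: Δh = 288 − 360 = -72°.
H = 54 + 0.53 × (-72) = 15.84 → 16°

16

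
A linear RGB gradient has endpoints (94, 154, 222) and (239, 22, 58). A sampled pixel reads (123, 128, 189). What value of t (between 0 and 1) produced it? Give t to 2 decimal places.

Invert the lerp on the B channel (largest span, 164): t = (189 − 222) / (58 − 222) = -33/-164 = 0.20122.
Check on R: (123 − 94)/(239 − 94) = 0.2 ✓

0.20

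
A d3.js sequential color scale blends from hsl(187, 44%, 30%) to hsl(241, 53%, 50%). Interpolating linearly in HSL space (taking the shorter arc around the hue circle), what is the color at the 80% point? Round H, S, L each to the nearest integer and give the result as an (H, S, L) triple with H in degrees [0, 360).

Hue arc: Δh = 241 − 187 = 54° (|Δh| ≤ 180, already the shorter path).
H = 187 + 0.8 × (54) = 230.2 → 230°
S = 44 + 0.8 × (53 − 44) = 51.2 → 51%
L = 30 + 0.8 × (50 − 30) = 46 → 46%

(230, 51, 46)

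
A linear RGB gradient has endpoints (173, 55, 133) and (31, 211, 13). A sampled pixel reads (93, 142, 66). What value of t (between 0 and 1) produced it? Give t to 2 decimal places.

Invert the lerp on the G channel (largest span, 156): t = (142 − 55) / (211 − 55) = 87/156 = 0.55769.
Check on R: (93 − 173)/(31 − 173) = 0.5634 ✓

0.56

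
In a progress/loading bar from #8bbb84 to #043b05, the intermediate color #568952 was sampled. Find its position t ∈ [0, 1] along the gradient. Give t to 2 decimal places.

0.39

Invert the lerp on the R channel (largest span, 135): t = (86 − 139) / (4 − 139) = -53/-135 = 0.39259.
Check on G: (137 − 187)/(59 − 187) = 0.3906 ✓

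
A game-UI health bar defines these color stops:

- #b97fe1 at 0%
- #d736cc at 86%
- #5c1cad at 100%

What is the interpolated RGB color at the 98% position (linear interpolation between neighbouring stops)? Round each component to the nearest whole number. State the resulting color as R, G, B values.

98% lies between the 86% and 100% stops, so the local fraction is t = (98 − 86)/(100 − 86) = 12/14 ≈ 0.8571.
#d736cc → (215, 54, 204); #5c1cad → (92, 28, 173).
R = 215 + 0.8571 × (92 − 215) = 109.577 → 110
G = 54 + 0.8571 × (28 − 54) = 31.715 → 32
B = 204 + 0.8571 × (173 − 204) = 177.43 → 177

(110, 32, 177)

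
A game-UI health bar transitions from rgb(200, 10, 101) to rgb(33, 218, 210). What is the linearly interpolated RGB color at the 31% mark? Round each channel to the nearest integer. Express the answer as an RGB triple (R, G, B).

(148, 74, 135)

31% corresponds to t = 0.31.
R = 200 + 0.31 × (33 − 200) = 200 + 0.31 × -167 = 148.23 → 148
G = 10 + 0.31 × (218 − 10) = 10 + 0.31 × 208 = 74.48 → 74
B = 101 + 0.31 × (210 − 101) = 101 + 0.31 × 109 = 134.79 → 135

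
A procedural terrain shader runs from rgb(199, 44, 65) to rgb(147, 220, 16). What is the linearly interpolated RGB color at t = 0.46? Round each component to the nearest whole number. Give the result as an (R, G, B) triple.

R = 199 + 0.46 × (147 − 199) = 199 + 0.46 × -52 = 175.08 → 175
G = 44 + 0.46 × (220 − 44) = 44 + 0.46 × 176 = 124.96 → 125
B = 65 + 0.46 × (16 − 65) = 65 + 0.46 × -49 = 42.46 → 42

(175, 125, 42)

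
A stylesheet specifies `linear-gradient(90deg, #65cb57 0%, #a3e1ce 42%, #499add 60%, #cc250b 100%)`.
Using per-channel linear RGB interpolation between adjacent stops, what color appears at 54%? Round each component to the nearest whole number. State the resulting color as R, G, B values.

(103, 178, 216)

54% lies between the 42% and 60% stops, so the local fraction is t = (54 − 42)/(60 − 42) = 12/18 ≈ 0.6667.
#a3e1ce → (163, 225, 206); #499add → (73, 154, 221).
R = 163 + 0.6667 × (73 − 163) = 102.997 → 103
G = 225 + 0.6667 × (154 − 225) = 177.664 → 178
B = 206 + 0.6667 × (221 − 206) = 216 → 216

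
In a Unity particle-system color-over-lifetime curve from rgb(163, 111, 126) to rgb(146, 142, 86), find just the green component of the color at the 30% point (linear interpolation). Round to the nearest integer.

G = 111 + 0.3 × (142 − 111) = 120.3 → 120

120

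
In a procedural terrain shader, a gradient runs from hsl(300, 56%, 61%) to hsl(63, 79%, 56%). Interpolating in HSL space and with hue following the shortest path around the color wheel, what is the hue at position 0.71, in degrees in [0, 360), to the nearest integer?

27

Hue: 63 − 300 = -237°, but |-237| > 180 so the shorter arc goes the other way: Δh = -237 + 360 = 123°.
H = 300 + 0.71 × (123) = 387.33 → 387 → 387 mod 360 = 27°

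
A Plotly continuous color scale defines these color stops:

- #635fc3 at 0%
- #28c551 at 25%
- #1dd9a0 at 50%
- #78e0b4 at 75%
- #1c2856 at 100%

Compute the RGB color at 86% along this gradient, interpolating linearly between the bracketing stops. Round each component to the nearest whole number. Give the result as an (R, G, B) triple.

86% lies between the 75% and 100% stops, so the local fraction is t = (86 − 75)/(100 − 75) = 11/25 ≈ 0.44.
#78e0b4 → (120, 224, 180); #1c2856 → (28, 40, 86).
R = 120 + 0.44 × (28 − 120) = 79.52 → 80
G = 224 + 0.44 × (40 − 224) = 143.04 → 143
B = 180 + 0.44 × (86 − 180) = 138.64 → 139

(80, 143, 139)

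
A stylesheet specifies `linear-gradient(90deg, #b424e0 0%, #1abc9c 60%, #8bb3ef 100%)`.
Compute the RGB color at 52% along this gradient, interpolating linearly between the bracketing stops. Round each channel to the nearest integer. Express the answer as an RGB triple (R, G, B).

(47, 168, 165)

52% lies between the 0% and 60% stops, so the local fraction is t = (52 − 0)/(60 − 0) = 52/60 ≈ 0.8667.
#b424e0 → (180, 36, 224); #1abc9c → (26, 188, 156).
R = 180 + 0.8667 × (26 − 180) = 46.528 → 47
G = 36 + 0.8667 × (188 − 36) = 167.738 → 168
B = 224 + 0.8667 × (156 − 224) = 165.064 → 165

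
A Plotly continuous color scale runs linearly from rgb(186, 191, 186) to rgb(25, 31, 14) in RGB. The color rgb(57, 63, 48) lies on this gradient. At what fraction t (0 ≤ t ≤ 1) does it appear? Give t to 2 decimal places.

Invert the lerp on the B channel (largest span, 172): t = (48 − 186) / (14 − 186) = -138/-172 = 0.80233.
Check on R: (57 − 186)/(25 − 186) = 0.8012 ✓

0.80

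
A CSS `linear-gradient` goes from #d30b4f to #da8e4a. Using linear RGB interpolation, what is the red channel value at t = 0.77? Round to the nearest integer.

216

R₁ = 211 (from #d30b4f), R₂ = 218 (from #da8e4a).
R = 211 + 0.77 × (218 − 211) = 216.39 → 216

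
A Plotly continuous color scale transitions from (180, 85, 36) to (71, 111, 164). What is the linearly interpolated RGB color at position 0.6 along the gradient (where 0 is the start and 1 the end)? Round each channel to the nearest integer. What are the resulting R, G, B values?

R = 180 + 0.6 × (71 − 180) = 180 + 0.6 × -109 = 114.6 → 115
G = 85 + 0.6 × (111 − 85) = 85 + 0.6 × 26 = 100.6 → 101
B = 36 + 0.6 × (164 − 36) = 36 + 0.6 × 128 = 112.8 → 113

(115, 101, 113)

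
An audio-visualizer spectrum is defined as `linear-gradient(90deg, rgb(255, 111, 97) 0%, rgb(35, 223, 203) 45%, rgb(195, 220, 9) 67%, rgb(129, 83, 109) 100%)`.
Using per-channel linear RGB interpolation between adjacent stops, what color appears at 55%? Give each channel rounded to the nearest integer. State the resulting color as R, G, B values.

(108, 222, 115)

55% lies between the 45% and 67% stops, so the local fraction is t = (55 − 45)/(67 − 45) = 10/22 ≈ 0.4545.
R = 35 + 0.4545 × (195 − 35) = 107.72 → 108
G = 223 + 0.4545 × (220 − 223) = 221.637 → 222
B = 203 + 0.4545 × (9 − 203) = 114.827 → 115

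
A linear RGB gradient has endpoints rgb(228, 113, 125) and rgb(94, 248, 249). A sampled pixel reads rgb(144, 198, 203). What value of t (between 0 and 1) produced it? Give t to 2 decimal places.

0.63

Invert the lerp on the G channel (largest span, 135): t = (198 − 113) / (248 − 113) = 85/135 = 0.62963.
Check on R: (144 − 228)/(94 − 228) = 0.6269 ✓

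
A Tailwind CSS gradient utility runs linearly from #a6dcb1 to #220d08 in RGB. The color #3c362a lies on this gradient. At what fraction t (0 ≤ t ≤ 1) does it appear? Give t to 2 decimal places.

Invert the lerp on the G channel (largest span, 207): t = (54 − 220) / (13 − 220) = -166/-207 = 0.80193.
Check on R: (60 − 166)/(34 − 166) = 0.803 ✓

0.80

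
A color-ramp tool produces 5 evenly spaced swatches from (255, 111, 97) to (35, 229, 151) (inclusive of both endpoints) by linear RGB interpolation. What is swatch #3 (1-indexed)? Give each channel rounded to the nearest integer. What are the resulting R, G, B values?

(145, 170, 124)

With 5 swatches and endpoints inclusive, swatch 3 sits at t = (3 − 1)/(5 − 1) = 2/4 ≈ 0.5.
R = 255 + 0.5 × (35 − 255) = 145 → 145
G = 111 + 0.5 × (229 − 111) = 170 → 170
B = 97 + 0.5 × (151 − 97) = 124 → 124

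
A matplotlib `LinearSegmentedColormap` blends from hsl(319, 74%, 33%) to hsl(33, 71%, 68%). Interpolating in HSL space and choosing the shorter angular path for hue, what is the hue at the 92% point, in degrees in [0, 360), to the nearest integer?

27

Hue: 33 − 319 = -286°, but |-286| > 180 so the shorter arc goes the other way: Δh = -286 + 360 = 74°.
H = 319 + 0.92 × (74) = 387.08 → 387 → 387 mod 360 = 27°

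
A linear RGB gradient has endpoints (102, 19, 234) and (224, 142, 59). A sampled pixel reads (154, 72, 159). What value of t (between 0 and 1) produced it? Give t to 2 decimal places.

0.43

Invert the lerp on the B channel (largest span, 175): t = (159 − 234) / (59 − 234) = -75/-175 = 0.42857.
Check on R: (154 − 102)/(224 − 102) = 0.4262 ✓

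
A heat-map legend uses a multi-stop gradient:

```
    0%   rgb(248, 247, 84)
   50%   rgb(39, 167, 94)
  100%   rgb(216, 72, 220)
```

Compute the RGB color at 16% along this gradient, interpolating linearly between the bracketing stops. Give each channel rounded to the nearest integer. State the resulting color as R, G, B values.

16% lies between the 0% and 50% stops, so the local fraction is t = (16 − 0)/(50 − 0) = 16/50 ≈ 0.32.
R = 248 + 0.32 × (39 − 248) = 181.12 → 181
G = 247 + 0.32 × (167 − 247) = 221.4 → 221
B = 84 + 0.32 × (94 − 84) = 87.2 → 87

(181, 221, 87)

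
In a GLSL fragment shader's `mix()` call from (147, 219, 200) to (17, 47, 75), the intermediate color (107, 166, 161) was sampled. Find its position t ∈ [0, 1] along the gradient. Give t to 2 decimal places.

Invert the lerp on the G channel (largest span, 172): t = (166 − 219) / (47 − 219) = -53/-172 = 0.30814.
Check on R: (107 − 147)/(17 − 147) = 0.3077 ✓

0.31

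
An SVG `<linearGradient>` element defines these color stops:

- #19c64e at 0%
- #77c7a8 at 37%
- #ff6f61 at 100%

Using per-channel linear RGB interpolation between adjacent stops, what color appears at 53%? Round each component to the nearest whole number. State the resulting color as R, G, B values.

(154, 177, 150)

53% lies between the 37% and 100% stops, so the local fraction is t = (53 − 37)/(100 − 37) = 16/63 ≈ 0.254.
#77c7a8 → (119, 199, 168); #ff6f61 → (255, 111, 97).
R = 119 + 0.254 × (255 − 119) = 153.544 → 154
G = 199 + 0.254 × (111 − 199) = 176.648 → 177
B = 168 + 0.254 × (97 − 168) = 149.966 → 150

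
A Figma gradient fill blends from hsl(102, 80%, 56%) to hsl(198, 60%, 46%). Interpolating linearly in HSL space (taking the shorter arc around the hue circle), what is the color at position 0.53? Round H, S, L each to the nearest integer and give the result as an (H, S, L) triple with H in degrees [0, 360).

(153, 69, 51)

Hue arc: Δh = 198 − 102 = 96° (|Δh| ≤ 180, already the shorter path).
H = 102 + 0.53 × (96) = 152.88 → 153°
S = 80 + 0.53 × (60 − 80) = 69.4 → 69%
L = 56 + 0.53 × (46 − 56) = 50.7 → 51%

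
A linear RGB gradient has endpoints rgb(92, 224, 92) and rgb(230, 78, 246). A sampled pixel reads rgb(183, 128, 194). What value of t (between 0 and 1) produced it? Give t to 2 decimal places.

Invert the lerp on the B channel (largest span, 154): t = (194 − 92) / (246 − 92) = 102/154 = 0.66234.
Check on R: (183 − 92)/(230 − 92) = 0.6594 ✓

0.66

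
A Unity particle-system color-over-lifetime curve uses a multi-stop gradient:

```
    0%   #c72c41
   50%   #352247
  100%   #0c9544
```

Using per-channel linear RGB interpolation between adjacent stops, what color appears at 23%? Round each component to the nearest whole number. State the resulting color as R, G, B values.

(132, 39, 68)

23% lies between the 0% and 50% stops, so the local fraction is t = (23 − 0)/(50 − 0) = 23/50 ≈ 0.46.
#c72c41 → (199, 44, 65); #352247 → (53, 34, 71).
R = 199 + 0.46 × (53 − 199) = 131.84 → 132
G = 44 + 0.46 × (34 − 44) = 39.4 → 39
B = 65 + 0.46 × (71 − 65) = 67.76 → 68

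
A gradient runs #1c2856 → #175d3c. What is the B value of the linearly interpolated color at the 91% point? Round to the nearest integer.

62

B₁ = 86 (from #1c2856), B₂ = 60 (from #175d3c).
B = 86 + 0.91 × (60 − 86) = 62.34 → 62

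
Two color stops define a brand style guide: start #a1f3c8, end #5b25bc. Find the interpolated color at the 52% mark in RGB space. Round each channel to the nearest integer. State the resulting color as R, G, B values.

#a1f3c8 → (161, 243, 200); #5b25bc → (91, 37, 188).
52% corresponds to t = 0.52.
R = 161 + 0.52 × (91 − 161) = 161 + 0.52 × -70 = 124.6 → 125
G = 243 + 0.52 × (37 − 243) = 243 + 0.52 × -206 = 135.88 → 136
B = 200 + 0.52 × (188 − 200) = 200 + 0.52 × -12 = 193.76 → 194

(125, 136, 194)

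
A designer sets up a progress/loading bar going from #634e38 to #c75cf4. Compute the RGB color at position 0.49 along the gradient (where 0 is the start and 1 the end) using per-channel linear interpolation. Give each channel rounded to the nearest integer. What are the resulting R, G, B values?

(148, 85, 148)

#634e38 → (99, 78, 56); #c75cf4 → (199, 92, 244).
R = 99 + 0.49 × (199 − 99) = 99 + 0.49 × 100 = 148 → 148
G = 78 + 0.49 × (92 − 78) = 78 + 0.49 × 14 = 84.86 → 85
B = 56 + 0.49 × (244 − 56) = 56 + 0.49 × 188 = 148.12 → 148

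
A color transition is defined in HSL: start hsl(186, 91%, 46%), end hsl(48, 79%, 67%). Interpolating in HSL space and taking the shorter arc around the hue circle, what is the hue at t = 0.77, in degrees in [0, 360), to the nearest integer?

Hue arc: Δh = 48 − 186 = -138° (|Δh| ≤ 180, already the shorter path).
H = 186 + 0.77 × (-138) = 79.74 → 80°

80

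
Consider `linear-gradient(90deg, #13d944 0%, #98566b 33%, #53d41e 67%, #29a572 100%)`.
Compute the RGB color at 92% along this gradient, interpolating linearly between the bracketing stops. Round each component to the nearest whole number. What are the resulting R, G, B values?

92% lies between the 67% and 100% stops, so the local fraction is t = (92 − 67)/(100 − 67) = 25/33 ≈ 0.7576.
#53d41e → (83, 212, 30); #29a572 → (41, 165, 114).
R = 83 + 0.7576 × (41 − 83) = 51.181 → 51
G = 212 + 0.7576 × (165 − 212) = 176.393 → 176
B = 30 + 0.7576 × (114 − 30) = 93.638 → 94

(51, 176, 94)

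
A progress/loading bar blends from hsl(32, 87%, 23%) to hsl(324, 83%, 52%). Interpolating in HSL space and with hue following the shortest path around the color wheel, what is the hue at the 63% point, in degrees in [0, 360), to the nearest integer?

349

Hue: 324 − 32 = 292°, but |292| > 180 so the shorter arc goes the other way: Δh = 292 − 360 = -68°.
H = 32 + 0.63 × (-68) = -10.84 → -11 → -11 mod 360 = 349°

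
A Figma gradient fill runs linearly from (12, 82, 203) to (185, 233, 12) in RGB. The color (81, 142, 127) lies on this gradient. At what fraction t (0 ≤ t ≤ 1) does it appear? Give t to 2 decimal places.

Invert the lerp on the B channel (largest span, 191): t = (127 − 203) / (12 − 203) = -76/-191 = 0.39791.
Check on R: (81 − 12)/(185 − 12) = 0.3988 ✓

0.40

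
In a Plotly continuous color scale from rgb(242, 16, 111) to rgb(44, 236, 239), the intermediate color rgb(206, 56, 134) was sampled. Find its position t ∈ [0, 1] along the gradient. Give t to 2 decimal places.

Invert the lerp on the G channel (largest span, 220): t = (56 − 16) / (236 − 16) = 40/220 = 0.18182.
Check on R: (206 − 242)/(44 − 242) = 0.1818 ✓

0.18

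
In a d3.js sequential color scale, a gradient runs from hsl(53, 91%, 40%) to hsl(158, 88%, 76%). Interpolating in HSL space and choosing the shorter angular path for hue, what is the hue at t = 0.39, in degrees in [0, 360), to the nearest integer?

Hue arc: Δh = 158 − 53 = 105° (|Δh| ≤ 180, already the shorter path).
H = 53 + 0.39 × (105) = 93.95 → 94°

94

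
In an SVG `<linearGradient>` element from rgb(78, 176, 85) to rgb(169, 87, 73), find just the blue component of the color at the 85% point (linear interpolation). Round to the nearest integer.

B = 85 + 0.85 × (73 − 85) = 74.8 → 75

75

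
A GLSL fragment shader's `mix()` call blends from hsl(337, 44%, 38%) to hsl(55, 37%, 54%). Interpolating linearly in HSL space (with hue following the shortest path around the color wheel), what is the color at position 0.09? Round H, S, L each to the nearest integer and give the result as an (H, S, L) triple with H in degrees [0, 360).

(344, 43, 39)

Hue: 55 − 337 = -282°, but |-282| > 180 so the shorter arc goes the other way: Δh = -282 + 360 = 78°.
H = 337 + 0.09 × (78) = 344.02 → 344°
S = 44 + 0.09 × (37 − 44) = 43.37 → 43%
L = 38 + 0.09 × (54 − 38) = 39.44 → 39%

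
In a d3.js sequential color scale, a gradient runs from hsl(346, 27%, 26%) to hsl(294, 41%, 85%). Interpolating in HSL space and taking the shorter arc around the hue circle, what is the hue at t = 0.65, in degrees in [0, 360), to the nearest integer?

Hue arc: Δh = 294 − 346 = -52° (|Δh| ≤ 180, already the shorter path).
H = 346 + 0.65 × (-52) = 312.2 → 312°

312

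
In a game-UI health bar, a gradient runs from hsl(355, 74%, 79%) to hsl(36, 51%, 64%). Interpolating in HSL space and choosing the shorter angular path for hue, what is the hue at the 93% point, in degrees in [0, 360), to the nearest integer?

Hue: 36 − 355 = -319°, but |-319| > 180 so the shorter arc goes the other way: Δh = -319 + 360 = 41°.
H = 355 + 0.93 × (41) = 393.13 → 393 → 393 mod 360 = 33°

33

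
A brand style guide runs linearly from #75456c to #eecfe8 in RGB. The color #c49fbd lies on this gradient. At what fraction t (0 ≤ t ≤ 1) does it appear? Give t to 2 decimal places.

Invert the lerp on the G channel (largest span, 138): t = (159 − 69) / (207 − 69) = 90/138 = 0.65217.
Check on R: (196 − 117)/(238 − 117) = 0.6529 ✓

0.65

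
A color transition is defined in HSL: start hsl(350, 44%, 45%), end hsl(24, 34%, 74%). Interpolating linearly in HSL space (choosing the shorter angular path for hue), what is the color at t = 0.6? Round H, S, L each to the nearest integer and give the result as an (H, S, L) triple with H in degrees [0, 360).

Hue: 24 − 350 = -326°, but |-326| > 180 so the shorter arc goes the other way: Δh = -326 + 360 = 34°.
H = 350 + 0.6 × (34) = 370.4 → 370 → 370 mod 360 = 10°
S = 44 + 0.6 × (34 − 44) = 38 → 38%
L = 45 + 0.6 × (74 − 45) = 62.4 → 62%

(10, 38, 62)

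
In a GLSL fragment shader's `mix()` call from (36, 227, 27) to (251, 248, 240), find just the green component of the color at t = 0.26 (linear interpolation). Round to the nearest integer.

G = 227 + 0.26 × (248 − 227) = 232.46 → 232

232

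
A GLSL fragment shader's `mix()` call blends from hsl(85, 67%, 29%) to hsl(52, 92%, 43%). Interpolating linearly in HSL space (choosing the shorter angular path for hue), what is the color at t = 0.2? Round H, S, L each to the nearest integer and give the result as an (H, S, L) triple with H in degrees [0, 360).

Hue arc: Δh = 52 − 85 = -33° (|Δh| ≤ 180, already the shorter path).
H = 85 + 0.2 × (-33) = 78.4 → 78°
S = 67 + 0.2 × (92 − 67) = 72 → 72%
L = 29 + 0.2 × (43 − 29) = 31.8 → 32%

(78, 72, 32)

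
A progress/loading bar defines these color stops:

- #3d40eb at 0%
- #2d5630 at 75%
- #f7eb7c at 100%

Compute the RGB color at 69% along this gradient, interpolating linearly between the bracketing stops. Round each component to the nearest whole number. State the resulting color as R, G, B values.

69% lies between the 0% and 75% stops, so the local fraction is t = (69 − 0)/(75 − 0) = 69/75 ≈ 0.92.
#3d40eb → (61, 64, 235); #2d5630 → (45, 86, 48).
R = 61 + 0.92 × (45 − 61) = 46.28 → 46
G = 64 + 0.92 × (86 − 64) = 84.24 → 84
B = 235 + 0.92 × (48 − 235) = 62.96 → 63

(46, 84, 63)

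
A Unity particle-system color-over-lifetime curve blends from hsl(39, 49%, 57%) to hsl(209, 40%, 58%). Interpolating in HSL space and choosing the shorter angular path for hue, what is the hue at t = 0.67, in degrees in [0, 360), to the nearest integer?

153

Hue arc: Δh = 209 − 39 = 170° (|Δh| ≤ 180, already the shorter path).
H = 39 + 0.67 × (170) = 152.9 → 153°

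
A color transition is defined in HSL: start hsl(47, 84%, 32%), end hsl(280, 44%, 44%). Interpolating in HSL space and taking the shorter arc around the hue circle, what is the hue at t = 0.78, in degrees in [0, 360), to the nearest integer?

308

Hue: 280 − 47 = 233°, but |233| > 180 so the shorter arc goes the other way: Δh = 233 − 360 = -127°.
H = 47 + 0.78 × (-127) = -52.06 → -52 → -52 mod 360 = 308°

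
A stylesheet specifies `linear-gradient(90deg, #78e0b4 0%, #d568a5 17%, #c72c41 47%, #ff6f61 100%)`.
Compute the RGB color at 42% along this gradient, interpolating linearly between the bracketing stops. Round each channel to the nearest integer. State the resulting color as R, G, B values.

(201, 54, 82)

42% lies between the 17% and 47% stops, so the local fraction is t = (42 − 17)/(47 − 17) = 25/30 ≈ 0.8333.
#d568a5 → (213, 104, 165); #c72c41 → (199, 44, 65).
R = 213 + 0.8333 × (199 − 213) = 201.334 → 201
G = 104 + 0.8333 × (44 − 104) = 54.002 → 54
B = 165 + 0.8333 × (65 − 165) = 81.67 → 82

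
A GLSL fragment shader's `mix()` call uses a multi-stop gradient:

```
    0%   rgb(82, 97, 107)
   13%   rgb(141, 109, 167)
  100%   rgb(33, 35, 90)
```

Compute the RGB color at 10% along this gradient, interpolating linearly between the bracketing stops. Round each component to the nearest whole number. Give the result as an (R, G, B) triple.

10% lies between the 0% and 13% stops, so the local fraction is t = (10 − 0)/(13 − 0) = 10/13 ≈ 0.7692.
R = 82 + 0.7692 × (141 − 82) = 127.383 → 127
G = 97 + 0.7692 × (109 − 97) = 106.23 → 106
B = 107 + 0.7692 × (167 − 107) = 153.152 → 153

(127, 106, 153)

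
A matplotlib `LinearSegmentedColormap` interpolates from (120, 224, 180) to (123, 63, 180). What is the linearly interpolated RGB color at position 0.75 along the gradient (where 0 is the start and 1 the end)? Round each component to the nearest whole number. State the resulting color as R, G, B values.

(122, 103, 180)

R = 120 + 0.75 × (123 − 120) = 120 + 0.75 × 3 = 122.25 → 122
G = 224 + 0.75 × (63 − 224) = 224 + 0.75 × -161 = 103.25 → 103
B = 180 + 0.75 × (180 − 180) = 180 + 0.75 × 0 = 180 → 180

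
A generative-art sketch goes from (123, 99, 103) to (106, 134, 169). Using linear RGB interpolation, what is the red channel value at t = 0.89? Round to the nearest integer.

108

R = 123 + 0.89 × (106 − 123) = 107.87 → 108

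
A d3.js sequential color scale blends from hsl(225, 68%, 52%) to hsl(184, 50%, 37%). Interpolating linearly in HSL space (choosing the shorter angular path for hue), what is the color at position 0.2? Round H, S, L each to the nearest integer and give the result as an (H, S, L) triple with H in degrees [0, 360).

(217, 64, 49)

Hue arc: Δh = 184 − 225 = -41° (|Δh| ≤ 180, already the shorter path).
H = 225 + 0.2 × (-41) = 216.8 → 217°
S = 68 + 0.2 × (50 − 68) = 64.4 → 64%
L = 52 + 0.2 × (37 − 52) = 49 → 49%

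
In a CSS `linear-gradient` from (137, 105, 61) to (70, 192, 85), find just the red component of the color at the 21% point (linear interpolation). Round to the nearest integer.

123

R = 137 + 0.21 × (70 − 137) = 122.93 → 123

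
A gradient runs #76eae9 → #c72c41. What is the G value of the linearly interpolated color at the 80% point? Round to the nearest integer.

G₁ = 234 (from #76eae9), G₂ = 44 (from #c72c41).
G = 234 + 0.8 × (44 − 234) = 82 → 82

82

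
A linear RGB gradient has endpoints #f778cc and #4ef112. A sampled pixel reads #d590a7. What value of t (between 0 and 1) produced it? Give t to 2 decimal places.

Invert the lerp on the B channel (largest span, 186): t = (167 − 204) / (18 − 204) = -37/-186 = 0.19892.
Check on R: (213 − 247)/(78 − 247) = 0.2012 ✓

0.20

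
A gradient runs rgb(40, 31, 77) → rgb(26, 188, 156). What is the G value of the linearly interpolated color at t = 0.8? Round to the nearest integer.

G = 31 + 0.8 × (188 − 31) = 156.6 → 157

157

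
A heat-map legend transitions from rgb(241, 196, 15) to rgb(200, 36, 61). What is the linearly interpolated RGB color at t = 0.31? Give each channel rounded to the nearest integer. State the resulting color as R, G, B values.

R = 241 + 0.31 × (200 − 241) = 241 + 0.31 × -41 = 228.29 → 228
G = 196 + 0.31 × (36 − 196) = 196 + 0.31 × -160 = 146.4 → 146
B = 15 + 0.31 × (61 − 15) = 15 + 0.31 × 46 = 29.26 → 29
So the blended color is (228, 146, 29), about #e4921d.

(228, 146, 29)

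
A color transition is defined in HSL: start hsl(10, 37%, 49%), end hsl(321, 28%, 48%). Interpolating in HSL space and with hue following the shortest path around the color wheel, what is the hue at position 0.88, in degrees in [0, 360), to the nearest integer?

327

Hue: 321 − 10 = 311°, but |311| > 180 so the shorter arc goes the other way: Δh = 311 − 360 = -49°.
H = 10 + 0.88 × (-49) = -33.12 → -33 → -33 mod 360 = 327°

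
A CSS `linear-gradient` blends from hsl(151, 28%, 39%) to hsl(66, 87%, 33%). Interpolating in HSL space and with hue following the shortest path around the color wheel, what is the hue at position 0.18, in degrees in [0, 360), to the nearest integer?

136

Hue arc: Δh = 66 − 151 = -85° (|Δh| ≤ 180, already the shorter path).
H = 151 + 0.18 × (-85) = 135.7 → 136°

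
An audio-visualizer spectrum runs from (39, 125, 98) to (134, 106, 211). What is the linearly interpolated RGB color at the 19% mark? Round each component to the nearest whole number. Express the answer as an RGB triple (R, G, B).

19% corresponds to t = 0.19.
R = 39 + 0.19 × (134 − 39) = 39 + 0.19 × 95 = 57.05 → 57
G = 125 + 0.19 × (106 − 125) = 125 + 0.19 × -19 = 121.39 → 121
B = 98 + 0.19 × (211 − 98) = 98 + 0.19 × 113 = 119.47 → 119
So the blended color is (57, 121, 119), about #397977.

(57, 121, 119)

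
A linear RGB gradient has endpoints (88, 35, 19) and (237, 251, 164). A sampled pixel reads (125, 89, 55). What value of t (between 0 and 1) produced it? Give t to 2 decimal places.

Invert the lerp on the G channel (largest span, 216): t = (89 − 35) / (251 − 35) = 54/216 = 0.25.
Check on R: (125 − 88)/(237 − 88) = 0.2483 ✓

0.25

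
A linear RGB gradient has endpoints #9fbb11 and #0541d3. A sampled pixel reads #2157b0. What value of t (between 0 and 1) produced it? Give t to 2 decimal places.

0.82

Invert the lerp on the B channel (largest span, 194): t = (176 − 17) / (211 − 17) = 159/194 = 0.81959.
Check on R: (33 − 159)/(5 − 159) = 0.8182 ✓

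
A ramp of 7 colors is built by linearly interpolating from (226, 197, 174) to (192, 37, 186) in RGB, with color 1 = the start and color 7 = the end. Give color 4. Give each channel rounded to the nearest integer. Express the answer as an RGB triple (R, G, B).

With 7 swatches and endpoints inclusive, swatch 4 sits at t = (4 − 1)/(7 − 1) = 3/6 ≈ 0.5.
R = 226 + 0.5 × (192 − 226) = 209 → 209
G = 197 + 0.5 × (37 − 197) = 117 → 117
B = 174 + 0.5 × (186 − 174) = 180 → 180

(209, 117, 180)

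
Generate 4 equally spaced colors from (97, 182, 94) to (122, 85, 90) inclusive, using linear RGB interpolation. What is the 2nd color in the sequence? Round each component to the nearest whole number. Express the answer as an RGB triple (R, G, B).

(105, 150, 93)

With 4 swatches and endpoints inclusive, swatch 2 sits at t = (2 − 1)/(4 − 1) = 1/3 ≈ 0.3333.
R = 97 + 0.3333 × (122 − 97) = 105.332 → 105
G = 182 + 0.3333 × (85 − 182) = 149.67 → 150
B = 94 + 0.3333 × (90 − 94) = 92.667 → 93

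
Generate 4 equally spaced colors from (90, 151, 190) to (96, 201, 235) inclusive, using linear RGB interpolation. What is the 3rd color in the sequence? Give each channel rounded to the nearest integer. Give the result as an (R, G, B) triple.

With 4 swatches and endpoints inclusive, swatch 3 sits at t = (3 − 1)/(4 − 1) = 2/3 ≈ 0.6667.
R = 90 + 0.6667 × (96 − 90) = 94 → 94
G = 151 + 0.6667 × (201 − 151) = 184.335 → 184
B = 190 + 0.6667 × (235 − 190) = 220.001 → 220

(94, 184, 220)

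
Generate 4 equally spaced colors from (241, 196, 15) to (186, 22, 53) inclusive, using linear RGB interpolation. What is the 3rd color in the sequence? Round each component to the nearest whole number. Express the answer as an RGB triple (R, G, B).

With 4 swatches and endpoints inclusive, swatch 3 sits at t = (3 − 1)/(4 − 1) = 2/3 ≈ 0.6667.
R = 241 + 0.6667 × (186 − 241) = 204.332 → 204
G = 196 + 0.6667 × (22 − 196) = 79.994 → 80
B = 15 + 0.6667 × (53 − 15) = 40.335 → 40

(204, 80, 40)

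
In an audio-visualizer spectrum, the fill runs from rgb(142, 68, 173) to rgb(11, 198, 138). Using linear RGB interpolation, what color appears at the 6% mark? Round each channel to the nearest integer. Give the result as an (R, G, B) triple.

(134, 76, 171)

6% corresponds to t = 0.06.
R = 142 + 0.06 × (11 − 142) = 142 + 0.06 × -131 = 134.14 → 134
G = 68 + 0.06 × (198 − 68) = 68 + 0.06 × 130 = 75.8 → 76
B = 173 + 0.06 × (138 − 173) = 173 + 0.06 × -35 = 170.9 → 171
So the blended color is (134, 76, 171), about #864cab.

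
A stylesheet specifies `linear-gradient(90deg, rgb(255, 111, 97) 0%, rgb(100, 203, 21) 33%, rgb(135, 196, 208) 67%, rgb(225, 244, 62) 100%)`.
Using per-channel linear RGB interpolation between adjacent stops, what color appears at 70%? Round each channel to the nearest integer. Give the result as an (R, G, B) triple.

70% lies between the 67% and 100% stops, so the local fraction is t = (70 − 67)/(100 − 67) = 3/33 ≈ 0.0909.
R = 135 + 0.0909 × (225 − 135) = 143.181 → 143
G = 196 + 0.0909 × (244 − 196) = 200.363 → 200
B = 208 + 0.0909 × (62 − 208) = 194.729 → 195

(143, 200, 195)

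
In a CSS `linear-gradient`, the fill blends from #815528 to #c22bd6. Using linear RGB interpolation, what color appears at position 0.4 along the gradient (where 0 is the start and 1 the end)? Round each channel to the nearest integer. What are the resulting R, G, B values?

#815528 → (129, 85, 40); #c22bd6 → (194, 43, 214).
R = 129 + 0.4 × (194 − 129) = 129 + 0.4 × 65 = 155 → 155
G = 85 + 0.4 × (43 − 85) = 85 + 0.4 × -42 = 68.2 → 68
B = 40 + 0.4 × (214 − 40) = 40 + 0.4 × 174 = 109.6 → 110

(155, 68, 110)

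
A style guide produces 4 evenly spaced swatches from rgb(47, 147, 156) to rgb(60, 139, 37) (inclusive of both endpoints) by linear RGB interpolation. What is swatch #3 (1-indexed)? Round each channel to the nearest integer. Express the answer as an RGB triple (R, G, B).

With 4 swatches and endpoints inclusive, swatch 3 sits at t = (3 − 1)/(4 − 1) = 2/3 ≈ 0.6667.
R = 47 + 0.6667 × (60 − 47) = 55.667 → 56
G = 147 + 0.6667 × (139 − 147) = 141.666 → 142
B = 156 + 0.6667 × (37 − 156) = 76.663 → 77

(56, 142, 77)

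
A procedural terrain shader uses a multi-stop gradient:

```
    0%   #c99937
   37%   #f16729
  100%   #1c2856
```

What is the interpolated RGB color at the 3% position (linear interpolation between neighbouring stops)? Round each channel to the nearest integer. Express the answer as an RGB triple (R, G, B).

(204, 149, 54)

3% lies between the 0% and 37% stops, so the local fraction is t = (3 − 0)/(37 − 0) = 3/37 ≈ 0.0811.
#c99937 → (201, 153, 55); #f16729 → (241, 103, 41).
R = 201 + 0.0811 × (241 − 201) = 204.244 → 204
G = 153 + 0.0811 × (103 − 153) = 148.945 → 149
B = 55 + 0.0811 × (41 − 55) = 53.865 → 54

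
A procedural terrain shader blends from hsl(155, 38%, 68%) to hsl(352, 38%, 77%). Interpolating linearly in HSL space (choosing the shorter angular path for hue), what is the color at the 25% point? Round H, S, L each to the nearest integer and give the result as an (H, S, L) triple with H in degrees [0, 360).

Hue: 352 − 155 = 197°, but |197| > 180 so the shorter arc goes the other way: Δh = 197 − 360 = -163°.
H = 155 + 0.25 × (-163) = 114.25 → 114°
S = 38 + 0.25 × (38 − 38) = 38 → 38%
L = 68 + 0.25 × (77 − 68) = 70.25 → 70%

(114, 38, 70)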